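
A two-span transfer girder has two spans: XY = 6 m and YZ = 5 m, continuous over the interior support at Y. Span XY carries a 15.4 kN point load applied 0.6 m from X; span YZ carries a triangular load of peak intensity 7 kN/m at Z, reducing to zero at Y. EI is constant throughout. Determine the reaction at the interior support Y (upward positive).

R_Y = 9.989 kN

Release continuity at Y by inserting a hinge; the redundant is the internal moment M_Y. The primary structure is two simply-supported spans XY and YZ.
End slopes at the hinge Y, treating each span as simply supported:
  span XY: point load 15.4 at a = 0.6: Pab(L + a)/(6LEI) = 9.148/EI
  span YZ: triangular load, peak 7: 7w₀L³/(360EI) = 17.01/EI
  relative rotation θ_0 = (9.148 + 17.01)/EI = 26.16/EI
A unit hogging moment at Y produces rotation L₁/(3EI) + L₂/(3EI) = 3.667/EI.
Compatibility: M_Y·(L₁+L₂)/(3EI) = θ_0, giving M_Y = 7.135 kN·m (hogging).
Span XY, ΣM about X with M_Y applied at Y: R_Y^{XY}·6 = 9.24 + 7.135, so R_Y^{XY} = 2.729 kN and R_X = 15.4 − 2.729 = 12.67 kN.
Span YZ, ΣM about Z: R_Y^{YZ}·5 = 29.17 + 7.135, so R_Y^{YZ} = 7.26 kN and R_Z = 17.5 − 7.26 = 10.24 kN.
R_Y = 2.729 + 7.26 = 9.989 kN.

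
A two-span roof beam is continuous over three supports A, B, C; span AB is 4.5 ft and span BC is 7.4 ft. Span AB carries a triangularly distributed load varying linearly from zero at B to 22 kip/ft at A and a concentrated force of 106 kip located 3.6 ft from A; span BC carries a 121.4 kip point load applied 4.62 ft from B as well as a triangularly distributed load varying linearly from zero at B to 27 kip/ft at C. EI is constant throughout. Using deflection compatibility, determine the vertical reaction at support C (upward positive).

Take M_B as the redundant. Released structure: two simple spans AB and BC with a hinge at B.
End slopes at the hinge B, treating each span as simply supported:
  span AB: triangular load, peak 22: 7w₀L³/(360EI) = 38.98/EI
  span AB: point load 106 at a = 3.6: Pab(L + a)/(6LEI) = 103/EI
  span BC: point load 121.4 at a = 4.62: Pab(L + b)/(6LEI) = 357.5/EI
  span BC: triangular load, peak 27: 7w₀L³/(360EI) = 212.7/EI
  relative rotation θ_0 = (142 + 570.2)/EI = 712.3/EI
A unit hogging moment at B produces rotation L₁/(3EI) + L₂/(3EI) = 3.967/EI.
Slope continuity at B: θ_0 = M_B·3.967/EI, so M_B = 712.3/3.967 = 179.6 kip·ft (hogging).
Span BC, ΣM about C: R_B^{BC}·7.4 = 583.9 + 179.6, so R_B^{BC} = 103.2 kip and R_C = 221.3 − 103.2 = 118.1 kip.

R_C = 118.1 kip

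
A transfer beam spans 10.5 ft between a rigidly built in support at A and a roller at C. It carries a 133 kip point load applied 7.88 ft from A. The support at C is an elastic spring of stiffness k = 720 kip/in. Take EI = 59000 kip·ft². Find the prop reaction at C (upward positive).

Remove the prop at C; the released (primary) structure is a cantilever built in at A.
Primary-structure tip deflection at C by superposition:
  point load 133 at a = 7.88: Pa²(3L − a)/(6EI) = 32511/EI
Tip deflection under a unit load at C: L³/(3EI) = 385.9/EI.
With EI = 59000 kip·ft²: δ_0 = 0.55104 ft and δ_{CC} = 0.00654 ft/kip.
Compatibility — the spring shortens by R_C/k under the reaction it provides: δ_0 − R_C·δ_{CC} = R_C/k. With 1/k = 1/(720×12) ft/kip = 0.000116 ft/kip, R_C = δ_0 / (δ_{CC} + 1/k) = 0.55104 / (0.00654 + 0.000116) = 82.79 kip.

R_C = 82.79 kip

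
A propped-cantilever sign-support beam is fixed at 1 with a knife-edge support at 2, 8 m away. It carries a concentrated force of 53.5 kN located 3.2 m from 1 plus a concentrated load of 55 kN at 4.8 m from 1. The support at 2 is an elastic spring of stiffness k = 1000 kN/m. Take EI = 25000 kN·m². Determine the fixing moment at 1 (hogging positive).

M_1 = 191.8 kN·m

Choose R_2 as the redundant. The primary structure is the cantilever fixed at 1.
Free-end deflection of the primary structure under the applied loading (downward +):
  point load 53.5 at a = 3.2: Pa²(3L − a)/(6EI) = 1899/EI
  point load 55 at a = 4.8: Pa²(3L − a)/(6EI) = 4055/EI
  δ_0 = 5954/EI
Flexibility coefficient — unit upward force at 2: δ_{22} = L³/(3EI) = 170.7/EI.
With EI = 25000 kN·m²: δ_0 = 0.23817 m and δ_{22} = 0.006827 m/kN.
Compatibility — the spring shortens by R_2/k under the reaction it provides: δ_0 − R_2·δ_{22} = R_2/k. With 1/k = 0.001 m/kN, R_2 = δ_0 / (δ_{22} + 1/k) = 0.23817 / (0.006827 + 0.001) = 30.43 kN.
Moment equilibrium about 1: M_1 = Σ(load moments about 1) − R_2·L = 435.2 − 30.43×8 = 191.8 kN·m.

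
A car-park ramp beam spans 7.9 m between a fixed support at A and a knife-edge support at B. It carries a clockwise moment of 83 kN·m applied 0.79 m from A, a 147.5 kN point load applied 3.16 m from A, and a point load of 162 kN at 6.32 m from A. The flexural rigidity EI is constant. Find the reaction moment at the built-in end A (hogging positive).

M_A = 405.9 kN·m

Release the roller at B. Primary structure: cantilever fixed at A.
Downward deflection at the released point B due to the loads:
  clockwise couple 83 at a = 0.79: M₀a(2L − a)/(2EI) = 492.1/EI
  point load 147.5 at a = 3.16: Pa²(3L − a)/(6EI) = 5042/EI
  point load 162 at a = 6.32: Pa²(3L − a)/(6EI) = 18743/EI
  δ_0 = 24278/EI
Flexibility coefficient — unit upward force at B: δ_{BB} = L³/(3EI) = 164.3/EI.
Compatibility at B: δ_0 − R_B·δ_{BB} = 0, so R_B = 24278/164.3 = 147.7 kN.
Moment equilibrium about A: M_A = Σ(load moments about A) − R_B·L = 1573 − 147.7×7.9 = 405.9 kN·m.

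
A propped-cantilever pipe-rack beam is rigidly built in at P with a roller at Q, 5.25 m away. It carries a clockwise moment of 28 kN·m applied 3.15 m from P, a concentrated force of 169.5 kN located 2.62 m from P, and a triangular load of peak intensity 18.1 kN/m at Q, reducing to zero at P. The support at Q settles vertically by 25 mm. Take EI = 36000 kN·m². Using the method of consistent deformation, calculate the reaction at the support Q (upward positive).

Remove the prop at Q; the released (primary) structure is a cantilever built in at P.
Primary-structure tip deflection at Q by superposition:
  clockwise couple 28 at a = 3.15: M₀a(2L − a)/(2EI) = 324.1/EI
  point load 169.5 at a = 2.62: Pa²(3L − a)/(6EI) = 2546/EI
  triangular load, peak 18.1 at the free end: 11w₀L⁴/(120EI) = 1260/EI
  δ_0 = 4131/EI
Tip deflection under a unit load at Q: L³/(3EI) = 48.23/EI.
With EI = 36000 kN·m²: δ_0 = 0.11474 m and δ_{QQ} = 0.00134 m/kN.
Compatibility — the beam at Q must follow the support down by 0.025 m: δ_0 − R_Q·δ_{QQ} = 0.025, so R_Q = (0.11474 − 0.025)/0.00134 = 66.98 kN.

R_Q = 66.98 kN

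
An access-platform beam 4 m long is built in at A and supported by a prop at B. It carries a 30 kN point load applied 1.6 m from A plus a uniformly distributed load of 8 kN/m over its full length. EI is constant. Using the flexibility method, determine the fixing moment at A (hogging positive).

Remove the prop at B; the released (primary) structure is a cantilever built in at A.
Deflection at B on the released cantilever, summing each load's contribution:
  point load 30 at a = 1.6: Pa²(3L − a)/(6EI) = 133.1/EI
  UDL 8: wL⁴/(8EI) = 256/EI
  δ_0 = 389.1/EI
Tip deflection under a unit load at B: L³/(3EI) = 21.33/EI.
The prop prevents deflection at B: R_B = δ_0/δ_{BB} = 389.1/21.33 = 18.24 kN.
Moment equilibrium about A: M_A = Σ(load moments about A) − R_B·L = 112 − 18.24×4 = 39.04 kN·m.

M_A = 39.04 kN·m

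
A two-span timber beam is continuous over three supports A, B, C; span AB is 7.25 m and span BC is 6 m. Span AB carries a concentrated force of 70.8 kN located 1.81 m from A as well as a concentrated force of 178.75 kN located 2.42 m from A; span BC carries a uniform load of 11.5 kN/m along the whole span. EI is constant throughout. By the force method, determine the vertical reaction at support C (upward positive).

Insert a hinge at B; M_B is the redundant, and each span becomes simply supported.
Rotations at B on the released spans (each span's end-slope, ×1/EI):
  span AB: point load 70.8 at a = 1.81: Pab(L + a)/(6LEI) = 145.2/EI
  span AB: point load 178.75 at a = 2.42: Pab(L + a)/(6LEI) = 464.5/EI
  span BC: UDL 11.5: wL³/(24EI) = 103.5/EI
  relative rotation θ_0 = (609.7 + 103.5)/EI = 713.2/EI
A unit hogging moment at B produces rotation L₁/(3EI) + L₂/(3EI) = 4.417/EI.
Slope continuity at B: θ_0 = M_B·4.417/EI, so M_B = 713.2/4.417 = 161.5 kN·m (hogging).
Span BC, ΣM about C: R_B^{BC}·6 = 207 + 161.5, so R_B^{BC} = 61.41 kN and R_C = 69 − 61.41 = 7.589 kN.

R_C = 7.589 kN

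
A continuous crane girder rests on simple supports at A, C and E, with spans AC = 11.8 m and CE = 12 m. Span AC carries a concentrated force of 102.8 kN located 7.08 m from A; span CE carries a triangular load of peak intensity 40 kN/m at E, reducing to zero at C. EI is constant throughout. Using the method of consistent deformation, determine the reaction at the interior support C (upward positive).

R_C = 189.6 kN

Insert a hinge at C; M_C is the redundant, and each span becomes simply supported.
Rotations at C on the released spans (each span's end-slope, ×1/EI):
  span AC: point load 102.8 at a = 7.08: Pab(L + a)/(6LEI) = 916.1/EI
  span CE: triangular load, peak 40: 7w₀L³/(360EI) = 1344/EI
  relative rotation θ_0 = (916.1 + 1344)/EI = 2260/EI
A unit hogging moment at C produces rotation L₁/(3EI) + L₂/(3EI) = 7.933/EI.
Slope continuity at C: θ_0 = M_C·7.933/EI, so M_C = 2260/7.933 = 284.9 kN·m (hogging).
Span AC, ΣM about A with M_C applied at C: R_C^{AC}·11.8 = 727.8 + 284.9, so R_C^{AC} = 85.82 kN and R_A = 102.8 − 85.82 = 16.98 kN.
Span CE, ΣM about E: R_C^{CE}·12 = 960 + 284.9, so R_C^{CE} = 103.7 kN and R_E = 240 − 103.7 = 136.3 kN.
R_C = 85.82 + 103.7 = 189.6 kN.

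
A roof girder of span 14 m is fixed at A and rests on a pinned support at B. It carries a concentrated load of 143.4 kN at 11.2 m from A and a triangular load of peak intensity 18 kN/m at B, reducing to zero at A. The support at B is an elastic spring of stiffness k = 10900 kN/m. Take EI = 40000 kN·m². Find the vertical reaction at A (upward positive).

R_A = 99.83 kN

Choose R_B as the redundant. The primary structure is the cantilever fixed at A.
Primary-structure tip deflection at B by superposition:
  point load 143.4 at a = 11.2: Pa²(3L − a)/(6EI) = 92339/EI
  triangular load, peak 18 at the free end: 11w₀L⁴/(120EI) = 63386/EI
  δ_0 = 155725/EI
Flexibility coefficient — unit upward force at B: δ_{BB} = L³/(3EI) = 914.7/EI.
With EI = 40000 kN·m²: δ_0 = 3.8931 m and δ_{BB} = 0.022867 m/kN.
Compatibility — the spring shortens by R_B/k under the reaction it provides: δ_0 − R_B·δ_{BB} = R_B/k. With 1/k = 0.000092 m/kN, R_B = δ_0 / (δ_{BB} + 1/k) = 3.8931 / (0.022867 + 0.000092) = 169.6 kN.
Vertical equilibrium: R_A = ΣP − R_B = 269.4 − 169.6 = 99.83 kN.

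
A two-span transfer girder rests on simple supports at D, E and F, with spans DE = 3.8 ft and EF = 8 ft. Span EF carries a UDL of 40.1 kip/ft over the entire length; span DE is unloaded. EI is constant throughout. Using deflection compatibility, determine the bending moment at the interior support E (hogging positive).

M_E = 217.5 kip·ft

Release continuity at E by inserting a hinge; the redundant is the internal moment M_E. The primary structure is two simply-supported spans DE and EF.
Discontinuity in slope at E on the released structure — sum the simple-span end rotations:
  span EF: UDL 40.1: wL³/(24EI) = 855.5/EI
  relative rotation θ_0 = (0 + 855.5)/EI = 855.5/EI
A unit hogging moment at E produces rotation L₁/(3EI) + L₂/(3EI) = 3.933/EI.
Compatibility: M_E·(L₁+L₂)/(3EI) = θ_0, giving M_E = 217.5 kip·ft (hogging).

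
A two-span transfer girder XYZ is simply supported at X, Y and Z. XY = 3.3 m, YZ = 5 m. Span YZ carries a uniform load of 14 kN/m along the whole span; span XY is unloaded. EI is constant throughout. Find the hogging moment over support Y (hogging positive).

Insert a hinge at Y; M_Y is the redundant, and each span becomes simply supported.
Rotations at Y on the released spans (each span's end-slope, ×1/EI):
  span YZ: UDL 14: wL³/(24EI) = 72.92/EI
  relative rotation θ_0 = (0 + 72.92)/EI = 72.92/EI
A unit hogging moment at Y produces rotation L₁/(3EI) + L₂/(3EI) = 2.767/EI.
Compatibility: M_Y·(L₁+L₂)/(3EI) = θ_0, giving M_Y = 26.36 kN·m (hogging).

M_Y = 26.36 kN·m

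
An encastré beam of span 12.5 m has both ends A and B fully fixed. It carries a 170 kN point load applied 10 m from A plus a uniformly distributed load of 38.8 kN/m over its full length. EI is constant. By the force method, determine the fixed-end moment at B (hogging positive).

M_B = 777.2 kN·m

Take the two fixed-end moments M_A, M_B as redundants; the released structure is the simple span AB.
Simple-span end rotations at A and B under the given loads:
  at A: point load 170 at a = 10: Pab(L + b)/(6LEI) = 850/EI
  at B: point load 170 at a = 10: Pab(L + a)/(6LEI) = 1275/EI
  at A: UDL 38.8: wL³/(24EI) = 3158/EI
  at B: UDL 38.8: wL³/(24EI) = 3158/EI
  θ_A0 = 4008/EI,  θ_B0 = 4433/EI
Flexibility coefficients: a unit moment at one end gives L/(3EI) there and L/(6EI) at the far end, so f₁₁ = f₂₂ = 4.167/EI and f₁₂ = f₂₁ = 2.083/EI.
Compatibility — zero rotation at each built-in end:
  4.167 M_A + 2.083 M_B = 4008
  2.083 M_A + 4.167 M_B = 4433
Solving the pair gives M_A = 573.2 kN·m and M_B = 777.2 kN·m (hogging).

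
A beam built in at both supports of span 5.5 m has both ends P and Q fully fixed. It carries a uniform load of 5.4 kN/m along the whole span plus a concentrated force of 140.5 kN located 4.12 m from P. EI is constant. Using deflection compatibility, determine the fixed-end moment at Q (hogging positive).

M_Q = 122.4 kN·m

Release both end moments; the primary structure is a simply-supported span PQ with redundants M_P and M_Q.
Simple-span end rotations at P and Q under the given loads:
  at P: UDL 5.4: wL³/(24EI) = 37.43/EI
  at Q: UDL 5.4: wL³/(24EI) = 37.43/EI
  at P: point load 140.5 at a = 4.12: Pab(L + b)/(6LEI) = 166.5/EI
  at Q: point load 140.5 at a = 4.12: Pab(L + a)/(6LEI) = 232.9/EI
  θ_P0 = 204/EI,  θ_Q0 = 270.3/EI
Flexibility coefficients: a unit moment at one end gives L/(3EI) there and L/(6EI) at the far end, so f₁₁ = f₂₂ = 1.833/EI and f₁₂ = f₂₁ = 0.9167/EI.
Compatibility — zero rotation at each built-in end:
  1.833 M_P + 0.9167 M_Q = 204
  0.9167 M_P + 1.833 M_Q = 270.3
Solving the pair gives M_P = 50.05 kN·m and M_Q = 122.4 kN·m (hogging).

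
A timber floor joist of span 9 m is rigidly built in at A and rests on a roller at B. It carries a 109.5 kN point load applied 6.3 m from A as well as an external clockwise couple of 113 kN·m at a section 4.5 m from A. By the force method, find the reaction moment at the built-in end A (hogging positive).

Choose R_B as the redundant. The primary structure is the cantilever fixed at A.
Deflection at B on the released cantilever, summing each load's contribution:
  point load 109.5 at a = 6.3: Pa²(3L − a)/(6EI) = 14994/EI
  clockwise couple 113 at a = 4.5: M₀a(2L − a)/(2EI) = 3432/EI
  δ_0 = 18426/EI
Flexibility coefficient — unit upward force at B: δ_{BB} = L³/(3EI) = 243/EI.
The prop prevents deflection at B: R_B = δ_0/δ_{BB} = 18426/243 = 75.83 kN.
Moment equilibrium about A: M_A = Σ(load moments about A) − R_B·L = 802.9 − 75.83×9 = 120.4 kN·m.

M_A = 120.4 kN·m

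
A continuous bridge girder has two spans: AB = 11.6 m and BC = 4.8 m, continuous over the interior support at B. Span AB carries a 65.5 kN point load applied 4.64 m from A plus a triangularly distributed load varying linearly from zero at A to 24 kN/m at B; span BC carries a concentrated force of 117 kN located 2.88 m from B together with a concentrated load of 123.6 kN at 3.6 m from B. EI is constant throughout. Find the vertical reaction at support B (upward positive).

Release continuity at B by inserting a hinge; the redundant is the internal moment M_B. The primary structure is two simply-supported spans AB and BC.
End slopes at the hinge B, treating each span as simply supported:
  span AB: point load 65.5 at a = 4.64: Pab(L + a)/(6LEI) = 493.6/EI
  span AB: triangular load, peak 24: w₀L³/(45EI) = 832.5/EI
  span BC: point load 117 at a = 2.88: Pab(L + b)/(6LEI) = 151/EI
  span BC: point load 123.6 at a = 3.6: Pab(L + b)/(6LEI) = 111.2/EI
  relative rotation θ_0 = (1326 + 262.2)/EI = 1588/EI
A unit hogging moment at B produces rotation L₁/(3EI) + L₂/(3EI) = 5.467/EI.
Slope continuity at B: θ_0 = M_B·5.467/EI, so M_B = 1588/5.467 = 290.5 kN·m (hogging).
Span AB, ΣM about A with M_B applied at B: R_B^{AB}·11.6 = 1380 + 290.5, so R_B^{AB} = 144 kN and R_A = 204.7 − 144 = 60.65 kN.
Span BC, ΣM about C: R_B^{BC}·4.8 = 373 + 290.5, so R_B^{BC} = 138.2 kN and R_C = 240.6 − 138.2 = 102.4 kN.
R_B = 144 + 138.2 = 282.3 kN.

R_B = 282.3 kN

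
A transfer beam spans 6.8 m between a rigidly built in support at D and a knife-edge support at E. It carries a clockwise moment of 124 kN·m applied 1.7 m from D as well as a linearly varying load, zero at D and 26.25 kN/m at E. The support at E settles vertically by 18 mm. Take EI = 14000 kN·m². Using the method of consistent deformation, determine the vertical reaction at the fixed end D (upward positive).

R_D = 30.6 kN

Remove the prop at E; the released (primary) structure is a cantilever built in at D.
Free-end deflection of the primary structure under the applied loading (downward +):
  clockwise couple 124 at a = 1.7: M₀a(2L − a)/(2EI) = 1254/EI
  triangular load, peak 26.25 at the free end: 11w₀L⁴/(120EI) = 5145/EI
  δ_0 = 6399/EI
Tip deflection under a unit load at E: L³/(3EI) = 104.8/EI.
With EI = 14000 kN·m²: δ_0 = 0.45708 m and δ_{EE} = 0.007486 m/kN.
Compatibility — the beam at E must follow the support down by 0.018 m: δ_0 − R_E·δ_{EE} = 0.018, so R_E = (0.45708 − 0.018)/0.007486 = 58.65 kN.
Vertical equilibrium: R_D = ΣP − R_E = 89.25 − 58.65 = 30.6 kN.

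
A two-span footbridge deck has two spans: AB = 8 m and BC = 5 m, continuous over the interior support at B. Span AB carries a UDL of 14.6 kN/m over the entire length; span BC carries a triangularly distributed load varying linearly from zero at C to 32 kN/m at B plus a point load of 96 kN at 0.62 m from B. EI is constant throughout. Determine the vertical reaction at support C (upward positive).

Take M_B as the redundant. Released structure: two simple spans AB and BC with a hinge at B.
Discontinuity in slope at B on the released structure — sum the simple-span end rotations:
  span AB: UDL 14.6: wL³/(24EI) = 311.5/EI
  span BC: triangular load, peak 32: w₀L³/(45EI) = 88.89/EI
  span BC: point load 96 at a = 0.62: Pab(L + b)/(6LEI) = 81.51/EI
  relative rotation θ_0 = (311.5 + 170.4)/EI = 481.9/EI
A unit hogging moment at B produces rotation L₁/(3EI) + L₂/(3EI) = 4.333/EI.
Slope continuity at B: θ_0 = M_B·4.333/EI, so M_B = 481.9/4.333 = 111.2 kN·m (hogging).
Span BC, ΣM about C: R_B^{BC}·5 = 687.1 + 111.2, so R_B^{BC} = 159.7 kN and R_C = 176 − 159.7 = 16.33 kN.

R_C = 16.33 kN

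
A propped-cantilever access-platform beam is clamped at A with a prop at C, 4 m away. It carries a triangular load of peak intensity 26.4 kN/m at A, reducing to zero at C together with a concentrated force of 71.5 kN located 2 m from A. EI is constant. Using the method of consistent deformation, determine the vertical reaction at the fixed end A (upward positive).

R_A = 91.4 kN

Choose R_C as the redundant. The primary structure is the cantilever fixed at A.
Primary-structure tip deflection at C by superposition:
  triangular load, peak 26.4 at the fixed end: w₀L⁴/(30EI) = 225.3/EI
  point load 71.5 at a = 2: Pa²(3L − a)/(6EI) = 476.7/EI
  δ_0 = 701.9/EI
Flexibility coefficient — unit upward force at C: δ_{CC} = L³/(3EI) = 21.33/EI.
The prop prevents deflection at C: R_C = δ_0/δ_{CC} = 701.9/21.33 = 32.9 kN.
Vertical equilibrium: R_A = ΣP − R_C = 124.3 − 32.9 = 91.4 kN.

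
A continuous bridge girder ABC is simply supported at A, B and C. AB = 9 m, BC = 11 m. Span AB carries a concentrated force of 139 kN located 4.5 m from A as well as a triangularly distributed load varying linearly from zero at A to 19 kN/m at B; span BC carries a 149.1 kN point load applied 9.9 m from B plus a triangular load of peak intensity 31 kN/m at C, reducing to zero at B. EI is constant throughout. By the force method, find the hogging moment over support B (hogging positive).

M_B = 316.7 kN·m

Release continuity at B by inserting a hinge; the redundant is the internal moment M_B. The primary structure is two simply-supported spans AB and BC.
Discontinuity in slope at B on the released structure — sum the simple-span end rotations:
  span AB: point load 139 at a = 4.5: Pab(L + a)/(6LEI) = 703.7/EI
  span AB: triangular load, peak 19: w₀L³/(45EI) = 307.8/EI
  span BC: point load 149.1 at a = 9.9: Pab(L + b)/(6LEI) = 297.7/EI
  span BC: triangular load, peak 31: 7w₀L³/(360EI) = 802.3/EI
  relative rotation θ_0 = (1011 + 1100)/EI = 2111/EI
A unit hogging moment at B produces rotation L₁/(3EI) + L₂/(3EI) = 6.667/EI.
Slope continuity at B: θ_0 = M_B·6.667/EI, so M_B = 2111/6.667 = 316.7 kN·m (hogging).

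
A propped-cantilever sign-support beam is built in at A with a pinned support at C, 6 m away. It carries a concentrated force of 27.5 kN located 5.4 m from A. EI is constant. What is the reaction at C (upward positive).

R_C = 23.39 kN

Take the reaction at C as the redundant and release it; the primary structure is a cantilever fixed at A.
Free-end deflection of the primary structure under the applied loading (downward +):
  point load 27.5 at a = 5.4: Pa²(3L − a)/(6EI) = 1684/EI
Tip deflection under a unit load at C: L³/(3EI) = 72/EI.
Compatibility at C: δ_0 − R_C·δ_{CC} = 0, so R_C = 1684/72 = 23.39 kN.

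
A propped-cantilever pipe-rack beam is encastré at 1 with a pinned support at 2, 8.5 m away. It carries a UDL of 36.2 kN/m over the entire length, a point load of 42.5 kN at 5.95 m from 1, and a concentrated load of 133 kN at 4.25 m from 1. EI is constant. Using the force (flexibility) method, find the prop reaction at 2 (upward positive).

R_2 = 180.9 kN

Take the reaction at 2 as the redundant and release it; the primary structure is a cantilever fixed at 1.
Primary-structure tip deflection at 2 by superposition:
  UDL 36.2: wL⁴/(8EI) = 23621/EI
  point load 42.5 at a = 5.95: Pa²(3L − a)/(6EI) = 4903/EI
  point load 133 at a = 4.25: Pa²(3L − a)/(6EI) = 8508/EI
  δ_0 = 37031/EI
Tip deflection under a unit load at 2: L³/(3EI) = 204.7/EI.
The prop prevents deflection at 2: R_2 = δ_0/δ_{22} = 37031/204.7 = 180.9 kN.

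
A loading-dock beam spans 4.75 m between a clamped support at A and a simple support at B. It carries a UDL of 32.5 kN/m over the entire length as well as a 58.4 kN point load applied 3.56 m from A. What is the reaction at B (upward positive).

R_B = 94.8 kN

Take the reaction at B as the redundant and release it; the primary structure is a cantilever fixed at A.
Free-end deflection of the primary structure under the applied loading (downward +):
  UDL 32.5: wL⁴/(8EI) = 2068/EI
  point load 58.4 at a = 3.56: Pa²(3L − a)/(6EI) = 1319/EI
  δ_0 = 3387/EI
Flexibility coefficient — unit upward force at B: δ_{BB} = L³/(3EI) = 35.72/EI.
The prop prevents deflection at B: R_B = δ_0/δ_{BB} = 3387/35.72 = 94.8 kN.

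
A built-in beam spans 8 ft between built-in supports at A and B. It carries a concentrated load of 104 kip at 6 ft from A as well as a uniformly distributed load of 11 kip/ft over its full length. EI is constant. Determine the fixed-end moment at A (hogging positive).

Take the two fixed-end moments M_A, M_B as redundants; the released structure is the simple span AB.
On the primary (simply-supported) span, the end slopes from the loading are:
  at A: point load 104 at a = 6: Pab(L + b)/(6LEI) = 260/EI
  at B: point load 104 at a = 6: Pab(L + a)/(6LEI) = 364/EI
  at A: UDL 11: wL³/(24EI) = 234.7/EI
  at B: UDL 11: wL³/(24EI) = 234.7/EI
  θ_A0 = 494.7/EI,  θ_B0 = 598.7/EI
Flexibility coefficients: a unit moment at one end gives L/(3EI) there and L/(6EI) at the far end, so f₁₁ = f₂₂ = 2.667/EI and f₁₂ = f₂₁ = 1.333/EI.
Compatibility — zero rotation at each built-in end:
  2.667 M_A + 1.333 M_B = 494.7
  1.333 M_A + 2.667 M_B = 598.7
Solving the pair gives M_A = 97.67 kip·ft and M_B = 175.7 kip·ft (hogging).

M_A = 97.67 kip·ft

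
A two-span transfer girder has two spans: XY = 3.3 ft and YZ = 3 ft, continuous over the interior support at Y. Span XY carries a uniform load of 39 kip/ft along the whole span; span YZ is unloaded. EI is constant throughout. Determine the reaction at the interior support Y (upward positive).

Release continuity at Y by inserting a hinge; the redundant is the internal moment M_Y. The primary structure is two simply-supported spans XY and YZ.
Discontinuity in slope at Y on the released structure — sum the simple-span end rotations:
  span XY: UDL 39: wL³/(24EI) = 58.4/EI
  relative rotation θ_0 = (58.4 + 0)/EI = 58.4/EI
A unit hogging moment at Y produces rotation L₁/(3EI) + L₂/(3EI) = 2.1/EI.
Compatibility: M_Y·(L₁+L₂)/(3EI) = θ_0, giving M_Y = 27.81 kip·ft (hogging).
Span XY, ΣM about X with M_Y applied at Y: R_Y^{XY}·3.3 = 212.4 + 27.81, so R_Y^{XY} = 72.78 kip and R_X = 128.7 − 72.78 = 55.92 kip.
Span YZ, ΣM about Z: R_Y^{YZ}·3 = 0 + 27.81, so R_Y^{YZ} = 9.269 kip and R_Z = 0 − 9.269 = -9.269 kip.
R_Y = 72.78 + 9.269 = 82.05 kip.

R_Y = 82.05 kip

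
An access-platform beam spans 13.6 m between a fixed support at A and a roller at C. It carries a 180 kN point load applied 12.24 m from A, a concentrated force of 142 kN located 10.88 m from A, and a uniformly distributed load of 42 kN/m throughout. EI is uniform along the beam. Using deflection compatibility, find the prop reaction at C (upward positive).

R_C = 467.3 kN

Choose R_C as the redundant. The primary structure is the cantilever fixed at A.
Primary-structure tip deflection at C by superposition:
  point load 180 at a = 12.24: Pa²(3L − a)/(6EI) = 128364/EI
  point load 142 at a = 10.88: Pa²(3L − a)/(6EI) = 83822/EI
  UDL 42: wL⁴/(8EI) = 179604/EI
  δ_0 = 391789/EI
Flexibility coefficient — unit upward force at C: δ_{CC} = L³/(3EI) = 838.5/EI.
The prop prevents deflection at C: R_C = δ_0/δ_{CC} = 391789/838.5 = 467.3 kN.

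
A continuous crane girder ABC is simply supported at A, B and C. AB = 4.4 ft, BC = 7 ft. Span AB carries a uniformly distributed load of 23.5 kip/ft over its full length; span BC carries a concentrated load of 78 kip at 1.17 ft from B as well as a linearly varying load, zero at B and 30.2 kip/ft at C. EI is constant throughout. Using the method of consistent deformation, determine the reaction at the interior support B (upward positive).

Take M_B as the redundant. Released structure: two simple spans AB and BC with a hinge at B.
End slopes at the hinge B, treating each span as simply supported:
  span AB: UDL 23.5: wL³/(24EI) = 83.41/EI
  span BC: point load 78 at a = 1.17: Pab(L + b)/(6LEI) = 162.5/EI
  span BC: triangular load, peak 30.2: 7w₀L³/(360EI) = 201.4/EI
  relative rotation θ_0 = (83.41 + 363.9)/EI = 447.4/EI
A unit hogging moment at B produces rotation L₁/(3EI) + L₂/(3EI) = 3.8/EI.
Compatibility: M_B·(L₁+L₂)/(3EI) = θ_0, giving M_B = 117.7 kip·ft (hogging).
Span AB, ΣM about A with M_B applied at B: R_B^{AB}·4.4 = 227.5 + 117.7, so R_B^{AB} = 78.46 kip and R_A = 103.4 − 78.46 = 24.94 kip.
Span BC, ΣM about C: R_B^{BC}·7 = 701.4 + 117.7, so R_B^{BC} = 117 kip and R_C = 183.7 − 117 = 66.69 kip.
R_B = 78.46 + 117 = 195.5 kip.

R_B = 195.5 kip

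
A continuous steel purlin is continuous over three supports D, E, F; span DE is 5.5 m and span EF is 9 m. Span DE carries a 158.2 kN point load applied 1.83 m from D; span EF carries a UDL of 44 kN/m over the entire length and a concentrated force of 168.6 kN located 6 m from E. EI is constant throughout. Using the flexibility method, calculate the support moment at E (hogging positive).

Take M_E as the redundant. Released structure: two simple spans DE and EF with a hinge at E.
Discontinuity in slope at E on the released structure — sum the simple-span end rotations:
  span DE: point load 158.2 at a = 1.83: Pab(L + a)/(6LEI) = 236/EI
  span EF: UDL 44: wL³/(24EI) = 1336/EI
  span EF: point load 168.6 at a = 6: Pab(L + b)/(6LEI) = 674.4/EI
  relative rotation θ_0 = (236 + 2011)/EI = 2247/EI
A unit hogging moment at E produces rotation L₁/(3EI) + L₂/(3EI) = 4.833/EI.
Slope continuity at E: θ_0 = M_E·4.833/EI, so M_E = 2247/4.833 = 464.9 kN·m (hogging).

M_E = 464.9 kN·m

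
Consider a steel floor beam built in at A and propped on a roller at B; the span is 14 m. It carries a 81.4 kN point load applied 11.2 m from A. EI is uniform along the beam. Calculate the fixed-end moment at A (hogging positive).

Take the reaction at B as the redundant and release it; the primary structure is a cantilever fixed at A.
Free-end deflection of the primary structure under the applied loading (downward +):
  point load 81.4 at a = 11.2: Pa²(3L − a)/(6EI) = 52416/EI
Tip deflection under a unit load at B: L³/(3EI) = 914.7/EI.
The prop prevents deflection at B: R_B = δ_0/δ_{BB} = 52416/914.7 = 57.31 kN.
Moment equilibrium about A: M_A = Σ(load moments about A) − R_B·L = 911.7 − 57.31×14 = 109.4 kN·m.

M_A = 109.4 kN·m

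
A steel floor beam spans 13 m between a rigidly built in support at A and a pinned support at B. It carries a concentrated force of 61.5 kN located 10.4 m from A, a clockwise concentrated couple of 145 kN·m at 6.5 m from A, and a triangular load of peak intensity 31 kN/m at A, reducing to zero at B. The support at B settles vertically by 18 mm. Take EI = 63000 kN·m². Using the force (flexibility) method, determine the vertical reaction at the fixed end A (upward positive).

R_A = 168.4 kN

Choose R_B as the redundant. The primary structure is the cantilever fixed at A.
Free-end deflection of the primary structure under the applied loading (downward +):
  point load 61.5 at a = 10.4: Pa²(3L − a)/(6EI) = 31707/EI
  clockwise couple 145 at a = 6.5: M₀a(2L − a)/(2EI) = 9189/EI
  triangular load, peak 31 at the fixed end: w₀L⁴/(30EI) = 29513/EI
  δ_0 = 70410/EI
Tip deflection under a unit load at B: L³/(3EI) = 732.3/EI.
With EI = 63000 kN·m²: δ_0 = 1.1176 m and δ_{BB} = 0.011624 m/kN.
Compatibility — the beam at B must follow the support down by 0.018 m: δ_0 − R_B·δ_{BB} = 0.018, so R_B = (1.1176 − 0.018)/0.011624 = 94.6 kN.
Vertical equilibrium: R_A = ΣP − R_B = 263 − 94.6 = 168.4 kN.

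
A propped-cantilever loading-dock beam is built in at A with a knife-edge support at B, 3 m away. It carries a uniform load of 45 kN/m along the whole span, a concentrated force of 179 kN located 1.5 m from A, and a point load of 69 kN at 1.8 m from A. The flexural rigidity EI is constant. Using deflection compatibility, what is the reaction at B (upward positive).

R_B = 136.4 kN

Remove the prop at B; the released (primary) structure is a cantilever built in at A.
Deflection at B on the released cantilever, summing each load's contribution:
  UDL 45: wL⁴/(8EI) = 455.6/EI
  point load 179 at a = 1.5: Pa²(3L − a)/(6EI) = 503.4/EI
  point load 69 at a = 1.8: Pa²(3L − a)/(6EI) = 268.3/EI
  δ_0 = 1227/EI
Flexibility coefficient — unit upward force at B: δ_{BB} = L³/(3EI) = 9/EI.
The prop prevents deflection at B: R_B = δ_0/δ_{BB} = 1227/9 = 136.4 kN.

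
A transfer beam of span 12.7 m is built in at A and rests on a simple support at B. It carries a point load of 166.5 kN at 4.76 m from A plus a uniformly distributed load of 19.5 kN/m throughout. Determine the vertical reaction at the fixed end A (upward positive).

R_A = 290.6 kN

Choose R_B as the redundant. The primary structure is the cantilever fixed at A.
Free-end deflection of the primary structure under the applied loading (downward +):
  point load 166.5 at a = 4.76: Pa²(3L − a)/(6EI) = 20962/EI
  UDL 19.5: wL⁴/(8EI) = 63410/EI
  δ_0 = 84373/EI
Tip deflection under a unit load at B: L³/(3EI) = 682.8/EI.
The prop prevents deflection at B: R_B = δ_0/δ_{BB} = 84373/682.8 = 123.6 kN.
Vertical equilibrium: R_A = ΣP − R_B = 414.1 − 123.6 = 290.6 kN.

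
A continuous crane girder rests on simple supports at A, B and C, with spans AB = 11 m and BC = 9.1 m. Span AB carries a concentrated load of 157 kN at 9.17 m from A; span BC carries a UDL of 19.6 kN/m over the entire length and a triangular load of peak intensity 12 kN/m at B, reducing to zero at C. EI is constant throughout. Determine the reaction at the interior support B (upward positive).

Insert a hinge at B; M_B is the redundant, and each span becomes simply supported.
Rotations at B on the released spans (each span's end-slope, ×1/EI):
  span AB: point load 157 at a = 9.17: Pab(L + a)/(6LEI) = 805.2/EI
  span BC: UDL 19.6: wL³/(24EI) = 615.4/EI
  span BC: triangular load, peak 12: w₀L³/(45EI) = 201/EI
  relative rotation θ_0 = (805.2 + 816.4)/EI = 1622/EI
A unit hogging moment at B produces rotation L₁/(3EI) + L₂/(3EI) = 6.7/EI.
Compatibility: M_B·(L₁+L₂)/(3EI) = θ_0, giving M_B = 242 kN·m (hogging).
Span AB, ΣM about A with M_B applied at B: R_B^{AB}·11 = 1440 + 242, so R_B^{AB} = 152.9 kN and R_A = 157 − 152.9 = 4.117 kN.
Span BC, ΣM about C: R_B^{BC}·9.1 = 1143 + 242, so R_B^{BC} = 152.2 kN and R_C = 233 − 152.2 = 80.78 kN.
R_B = 152.9 + 152.2 = 305.1 kN.

R_B = 305.1 kN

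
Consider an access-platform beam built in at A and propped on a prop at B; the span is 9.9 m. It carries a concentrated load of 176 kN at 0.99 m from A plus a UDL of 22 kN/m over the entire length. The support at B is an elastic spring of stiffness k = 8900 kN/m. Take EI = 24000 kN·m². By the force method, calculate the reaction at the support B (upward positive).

R_B = 83.53 kN

Remove the prop at B; the released (primary) structure is a cantilever built in at A.
Primary-structure tip deflection at B by superposition:
  point load 176 at a = 0.99: Pa²(3L − a)/(6EI) = 825.4/EI
  UDL 22: wL⁴/(8EI) = 26416/EI
  δ_0 = 27242/EI
Tip deflection under a unit load at B: L³/(3EI) = 323.4/EI.
With EI = 24000 kN·m²: δ_0 = 1.1351 m and δ_{BB} = 0.013476 m/kN.
Compatibility — the spring shortens by R_B/k under the reaction it provides: δ_0 − R_B·δ_{BB} = R_B/k. With 1/k = 0.000112 m/kN, R_B = δ_0 / (δ_{BB} + 1/k) = 1.1351 / (0.013476 + 0.000112) = 83.53 kN.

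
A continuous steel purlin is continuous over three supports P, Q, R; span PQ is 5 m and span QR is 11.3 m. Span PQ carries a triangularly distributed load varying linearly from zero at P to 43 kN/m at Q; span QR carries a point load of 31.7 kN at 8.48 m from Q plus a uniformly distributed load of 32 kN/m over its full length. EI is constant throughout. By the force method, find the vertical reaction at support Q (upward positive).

Insert a hinge at Q; M_Q is the redundant, and each span becomes simply supported.
Discontinuity in slope at Q on the released structure — sum the simple-span end rotations:
  span PQ: triangular load, peak 43: w₀L³/(45EI) = 119.4/EI
  span QR: point load 31.7 at a = 8.48: Pab(L + b)/(6LEI) = 157.9/EI
  span QR: UDL 32: wL³/(24EI) = 1924/EI
  relative rotation θ_0 = (119.4 + 2082)/EI = 2201/EI
A unit hogging moment at Q produces rotation L₁/(3EI) + L₂/(3EI) = 5.433/EI.
Slope continuity at Q: θ_0 = M_Q·5.433/EI, so M_Q = 2201/5.433 = 405.1 kN·m (hogging).
Span PQ, ΣM about P with M_Q applied at Q: R_Q^{PQ}·5 = 358.3 + 405.1, so R_Q^{PQ} = 152.7 kN and R_P = 107.5 − 152.7 = -45.19 kN.
Span QR, ΣM about R: R_Q^{QR}·11.3 = 2132 + 405.1, so R_Q^{QR} = 224.6 kN and R_R = 393.3 − 224.6 = 168.7 kN.
R_Q = 152.7 + 224.6 = 377.3 kN.

R_Q = 377.3 kN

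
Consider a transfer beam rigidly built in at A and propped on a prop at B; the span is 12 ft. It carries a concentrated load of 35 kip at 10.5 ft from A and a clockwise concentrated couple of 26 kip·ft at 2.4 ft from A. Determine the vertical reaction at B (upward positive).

R_B = 29.64 kip

Remove the prop at B; the released (primary) structure is a cantilever built in at A.
Deflection at B on the released cantilever, summing each load's contribution:
  point load 35 at a = 10.5: Pa²(3L − a)/(6EI) = 16400/EI
  clockwise couple 26 at a = 2.4: M₀a(2L − a)/(2EI) = 673.9/EI
  δ_0 = 17074/EI
Tip deflection under a unit load at B: L³/(3EI) = 576/EI.
The prop prevents deflection at B: R_B = δ_0/δ_{BB} = 17074/576 = 29.64 kip.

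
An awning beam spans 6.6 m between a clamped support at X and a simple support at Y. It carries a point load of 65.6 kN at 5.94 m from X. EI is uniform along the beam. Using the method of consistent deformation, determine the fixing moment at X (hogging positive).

M_X = 21.43 kN·m

Choose R_Y as the redundant. The primary structure is the cantilever fixed at X.
Downward deflection at the released point Y due to the loads:
  point load 65.6 at a = 5.94: Pa²(3L − a)/(6EI) = 5347/EI
Tip deflection under a unit load at Y: L³/(3EI) = 95.83/EI.
Compatibility at Y: δ_0 − R_Y·δ_{YY} = 0, so R_Y = 5347/95.83 = 55.79 kN.
Moment equilibrium about X: M_X = Σ(load moments about X) − R_Y·L = 389.7 − 55.79×6.6 = 21.43 kN·m.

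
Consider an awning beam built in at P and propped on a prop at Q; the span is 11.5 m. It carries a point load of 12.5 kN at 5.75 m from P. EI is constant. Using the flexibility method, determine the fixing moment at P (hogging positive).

Remove the prop at Q; the released (primary) structure is a cantilever built in at P.
Deflection at Q on the released cantilever, summing each load's contribution:
  point load 12.5 at a = 5.75: Pa²(3L − a)/(6EI) = 1980/EI
Flexibility coefficient — unit upward force at Q: δ_{QQ} = L³/(3EI) = 507/EI.
The prop prevents deflection at Q: R_Q = δ_0/δ_{QQ} = 1980/507 = 3.906 kN.
Moment equilibrium about P: M_P = Σ(load moments about P) − R_Q·L = 71.88 − 3.906×11.5 = 26.95 kN·m.

M_P = 26.95 kN·m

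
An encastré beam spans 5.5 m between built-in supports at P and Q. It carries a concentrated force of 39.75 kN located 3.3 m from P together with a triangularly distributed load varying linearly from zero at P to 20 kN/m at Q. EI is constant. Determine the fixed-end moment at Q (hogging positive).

M_Q = 61.73 kN·m

Take the two fixed-end moments M_P, M_Q as redundants; the released structure is the simple span PQ.
End rotations of the released simple span under the applied load (×1/EI):
  at P: point load 39.75 at a = 3.3: Pab(L + b)/(6LEI) = 67.34/EI
  at Q: point load 39.75 at a = 3.3: Pab(L + a)/(6LEI) = 76.96/EI
  at P: triangular load, peak 20: 7w₀L³/(360EI) = 64.7/EI
  at Q: triangular load, peak 20: w₀L³/(45EI) = 73.94/EI
  θ_P0 = 132/EI,  θ_Q0 = 150.9/EI
Flexibility coefficients: a unit moment at one end gives L/(3EI) there and L/(6EI) at the far end, so f₁₁ = f₂₂ = 1.833/EI and f₁₂ = f₂₁ = 0.9167/EI.
Compatibility — zero rotation at each built-in end:
  1.833 M_P + 0.9167 M_Q = 132
  0.9167 M_P + 1.833 M_Q = 150.9
Solving the pair gives M_P = 41.15 kN·m and M_Q = 61.73 kN·m (hogging).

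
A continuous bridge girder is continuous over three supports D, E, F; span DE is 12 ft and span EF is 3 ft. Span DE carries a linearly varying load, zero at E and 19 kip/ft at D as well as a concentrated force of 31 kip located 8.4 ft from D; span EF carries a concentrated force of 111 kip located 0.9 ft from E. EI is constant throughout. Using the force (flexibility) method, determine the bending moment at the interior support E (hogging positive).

M_E = 192.7 kip·ft

Release continuity at E by inserting a hinge; the redundant is the internal moment M_E. The primary structure is two simply-supported spans DE and EF.
End slopes at the hinge E, treating each span as simply supported:
  span DE: triangular load, peak 19: 7w₀L³/(360EI) = 638.4/EI
  span DE: point load 31 at a = 8.4: Pab(L + a)/(6LEI) = 265.6/EI
  span EF: point load 111 at a = 0.9: Pab(L + b)/(6LEI) = 59.44/EI
  relative rotation θ_0 = (904 + 59.44)/EI = 963.4/EI
A unit hogging moment at E produces rotation L₁/(3EI) + L₂/(3EI) = 5/EI.
Slope continuity at E: θ_0 = M_E·5/EI, so M_E = 963.4/5 = 192.7 kip·ft (hogging).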